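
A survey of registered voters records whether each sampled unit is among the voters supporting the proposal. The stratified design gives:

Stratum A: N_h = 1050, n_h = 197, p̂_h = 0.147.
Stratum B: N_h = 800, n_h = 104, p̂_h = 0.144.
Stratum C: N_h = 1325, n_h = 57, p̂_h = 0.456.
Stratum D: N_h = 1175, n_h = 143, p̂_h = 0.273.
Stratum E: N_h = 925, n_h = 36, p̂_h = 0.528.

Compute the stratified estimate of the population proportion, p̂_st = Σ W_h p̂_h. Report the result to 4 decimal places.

p̂_st ≈ 0.3190

N = 5275; stratum weights W_h = N_h/N.
p̂_st = Σ W_h p̂_h = (1050·0.147 + 800·0.144 + 1325·0.456 + 1175·0.273 + 925·0.528)/5275 = 0.31904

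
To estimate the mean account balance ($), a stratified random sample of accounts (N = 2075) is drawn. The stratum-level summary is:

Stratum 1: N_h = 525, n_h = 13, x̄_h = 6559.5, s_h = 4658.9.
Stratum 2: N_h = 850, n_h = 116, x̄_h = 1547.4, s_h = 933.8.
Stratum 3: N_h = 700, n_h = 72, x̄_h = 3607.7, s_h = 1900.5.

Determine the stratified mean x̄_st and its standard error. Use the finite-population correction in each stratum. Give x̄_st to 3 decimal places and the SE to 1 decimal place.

x̄_st = Σ W_h x̄_h = (525·6559.5 + 850·1547.4 + 700·3607.7)/2075 = 3510.56265
V̂(x̄_st) = Σ W_h² (1 − n_h/N_h) s_h²/n_h, with W_h = N_h/N and N = 2075:
  stratum 1: (525/2075)²·(1 − 13/525)·4658.9²/13 = 104236
  stratum 2: (850/2075)²·(1 − 116/850)·933.8²/116 = 1089.25
  stratum 3: (700/2075)²·(1 − 72/700)·1900.5²/72 = 5121.82
V̂(x̄_st) = 110447
SE(x̄_st) = √110447 = 332.335

x̄_st ≈ 3510.563, SE ≈ 332.3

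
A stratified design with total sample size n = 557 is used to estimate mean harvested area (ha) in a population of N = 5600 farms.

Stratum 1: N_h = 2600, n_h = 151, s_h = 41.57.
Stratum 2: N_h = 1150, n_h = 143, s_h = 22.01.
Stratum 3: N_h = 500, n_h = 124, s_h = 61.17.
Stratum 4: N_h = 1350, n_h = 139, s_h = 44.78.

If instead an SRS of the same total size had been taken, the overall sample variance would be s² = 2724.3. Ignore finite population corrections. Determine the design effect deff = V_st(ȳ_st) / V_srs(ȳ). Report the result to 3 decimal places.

deff ≈ 0.754

V̂(ȳ_st) = Σ W_h² s_h²/n_h, with W_h = N_h/N and N = 5600:
  stratum 1: (2600/5600)²·41.57²/151 = 2.46691
  stratum 2: (1150/5600)²·22.01²/143 = 0.142864
  stratum 3: (500/5600)²·61.17²/124 = 0.240558
  stratum 4: (1350/5600)²·44.78²/139 = 0.838388
V_st = 3.68872
V_srs = s²/n = 2724.3/557 = 4.89102
deff = V_st / V_srs = 3.68872/4.89102 = 0.7542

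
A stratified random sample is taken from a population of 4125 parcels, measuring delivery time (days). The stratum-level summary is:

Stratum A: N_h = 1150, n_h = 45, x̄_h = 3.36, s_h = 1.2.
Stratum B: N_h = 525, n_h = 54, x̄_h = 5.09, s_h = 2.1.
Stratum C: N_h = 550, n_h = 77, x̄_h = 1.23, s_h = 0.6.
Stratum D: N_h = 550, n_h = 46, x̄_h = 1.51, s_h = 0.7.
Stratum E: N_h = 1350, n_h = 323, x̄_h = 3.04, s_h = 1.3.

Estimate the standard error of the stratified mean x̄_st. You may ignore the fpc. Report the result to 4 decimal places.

V̂(x̄_st) = Σ W_h² s_h²/n_h, with W_h = N_h/N and N = 4125:
  stratum A: (1150/4125)²·1.2²/45 = 0.00248713
  stratum B: (525/4125)²·2.1²/54 = 0.00132287
  stratum C: (550/4125)²·0.6²/77 = 8.31169e-05
  stratum D: (550/4125)²·0.7²/46 = 0.000189372
  stratum E: (1350/4125)²·1.3²/323 = 0.000560407
V̂(x̄_st) = 0.00464289
SE(x̄_st) = √0.00464289 = 0.0681387

SE(x̄_st) ≈ 0.0681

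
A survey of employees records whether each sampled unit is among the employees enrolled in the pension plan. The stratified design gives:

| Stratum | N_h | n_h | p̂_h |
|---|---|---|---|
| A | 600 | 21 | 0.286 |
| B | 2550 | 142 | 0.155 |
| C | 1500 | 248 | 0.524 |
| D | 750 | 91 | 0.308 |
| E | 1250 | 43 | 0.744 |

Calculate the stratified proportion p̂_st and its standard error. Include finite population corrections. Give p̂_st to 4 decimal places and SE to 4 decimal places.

p̂_st ≈ 0.3780, SE ≈ 0.0208

N = 6650; stratum weights W_h = N_h/N.
p̂_st = Σ W_h p̂_h = (600·0.286 + 2550·0.155 + 1500·0.524 + 750·0.308 + 1250·0.744)/6650 = 0.37802
V̂(p̂_st) = Σ W_h² (1 − n_h/N_h) p̂_h(1−p̂_h)/(n_h−1):
  stratum A: (600/6650)²·(1 − 21/600)·0.286·0.714/20 = 8.02086e-05
  stratum B: (2550/6650)²·(1 − 142/2550)·0.155·0.845/141 = 0.00012898
  stratum C: (1500/6650)²·(1 − 248/1500)·0.524·0.476/247 = 4.28838e-05
  stratum D: (750/6650)²·(1 − 91/750)·0.308·0.692/90 = 2.64678e-05
  stratum E: (1250/6650)²·(1 − 43/1250)·0.744·0.256/42 = 0.000154717
V̂(p̂_st) = 0.000433257; SE = √V̂ = 0.0208148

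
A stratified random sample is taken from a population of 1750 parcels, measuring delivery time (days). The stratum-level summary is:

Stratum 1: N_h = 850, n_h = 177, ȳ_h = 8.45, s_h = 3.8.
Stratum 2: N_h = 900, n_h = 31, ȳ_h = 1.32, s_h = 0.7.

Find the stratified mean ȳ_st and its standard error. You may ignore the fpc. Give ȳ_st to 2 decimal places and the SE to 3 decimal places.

ȳ_st = Σ W_h ȳ_h = (850·8.45 + 900·1.32)/1750 = 4.78314
V̂(ȳ_st) = Σ W_h² s_h²/n_h, with W_h = N_h/N and N = 1750:
  stratum 1: (850/1750)²·3.8²/177 = 0.0192467
  stratum 2: (900/1750)²·0.7²/31 = 0.00418065
V̂(ȳ_st) = 0.0234273
SE(ȳ_st) = √0.0234273 = 0.15306

ȳ_st ≈ 4.78, SE ≈ 0.153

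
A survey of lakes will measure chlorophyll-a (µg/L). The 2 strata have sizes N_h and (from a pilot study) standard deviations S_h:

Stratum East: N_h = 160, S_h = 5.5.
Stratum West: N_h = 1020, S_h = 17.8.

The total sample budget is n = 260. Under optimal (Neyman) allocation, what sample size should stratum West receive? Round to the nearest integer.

Neyman allocation: n_h = n · N_h S_h / Σ N_i S_i, with n = 260.
  stratum East: N_h·S_h = 160·5.5 = 880.00
  stratum West: N_h·S_h = 1020·17.8 = 18156.00
Σ N_h S_h = 19036.00
n for stratum West = 260·18156.00/19036.00 = 247.981 → 248

248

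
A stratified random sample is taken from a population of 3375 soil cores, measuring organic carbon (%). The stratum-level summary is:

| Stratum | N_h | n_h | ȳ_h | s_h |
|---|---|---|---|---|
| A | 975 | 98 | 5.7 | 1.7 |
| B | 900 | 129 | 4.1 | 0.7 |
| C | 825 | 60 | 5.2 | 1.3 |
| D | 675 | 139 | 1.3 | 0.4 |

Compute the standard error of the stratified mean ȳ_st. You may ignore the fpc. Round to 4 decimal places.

SE(ȳ_st) ≈ 0.0668

V̂(ȳ_st) = Σ W_h² s_h²/n_h, with W_h = N_h/N and N = 3375:
  stratum A: (975/3375)²·1.7²/98 = 0.00246112
  stratum B: (900/3375)²·0.7²/129 = 0.000270112
  stratum C: (825/3375)²·1.3²/60 = 0.00168305
  stratum D: (675/3375)²·0.4²/139 = 4.60432e-05
V̂(ȳ_st) = 0.00446032
SE(ȳ_st) = √0.00446032 = 0.0667857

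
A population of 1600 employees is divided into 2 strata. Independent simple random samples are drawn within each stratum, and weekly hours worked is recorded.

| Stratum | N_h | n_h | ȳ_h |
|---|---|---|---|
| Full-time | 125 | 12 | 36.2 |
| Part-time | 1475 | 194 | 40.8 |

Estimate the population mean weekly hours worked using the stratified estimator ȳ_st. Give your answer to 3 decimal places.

ȳ_st ≈ 40.441

N = Σ N_h = 1600. Stratum weights W_h = N_h/N.
ȳ_st = (125·36.2 + 1475·40.8) / 1600 = 40.44062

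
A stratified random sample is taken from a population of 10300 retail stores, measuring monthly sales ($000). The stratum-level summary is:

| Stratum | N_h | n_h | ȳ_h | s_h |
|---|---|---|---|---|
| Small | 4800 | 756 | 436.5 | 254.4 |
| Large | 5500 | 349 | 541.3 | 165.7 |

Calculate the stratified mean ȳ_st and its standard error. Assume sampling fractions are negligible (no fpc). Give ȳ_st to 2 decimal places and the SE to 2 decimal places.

ȳ_st ≈ 492.46, SE ≈ 6.40

ȳ_st = Σ W_h ȳ_h = (4800·436.5 + 5500·541.3)/10300 = 492.46117
V̂(ȳ_st) = Σ W_h² s_h²/n_h, with W_h = N_h/N and N = 10300:
  stratum Small: (4800/10300)²·254.4²/756 = 18.5918
  stratum Large: (5500/10300)²·165.7²/349 = 22.4321
V̂(ȳ_st) = 41.0239
SE(ȳ_st) = √41.0239 = 6.40499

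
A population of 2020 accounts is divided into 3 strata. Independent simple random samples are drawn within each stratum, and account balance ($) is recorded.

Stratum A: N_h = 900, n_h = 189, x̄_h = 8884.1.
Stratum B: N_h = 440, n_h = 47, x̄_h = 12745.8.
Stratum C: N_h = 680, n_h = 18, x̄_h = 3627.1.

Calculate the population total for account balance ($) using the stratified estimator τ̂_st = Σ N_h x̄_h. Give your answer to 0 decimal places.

τ̂_st ≈ 16070270

τ̂_st = Σ N_h x̄_h = 900·8884.1 + 440·12745.8 + 680·3627.1 = 16070270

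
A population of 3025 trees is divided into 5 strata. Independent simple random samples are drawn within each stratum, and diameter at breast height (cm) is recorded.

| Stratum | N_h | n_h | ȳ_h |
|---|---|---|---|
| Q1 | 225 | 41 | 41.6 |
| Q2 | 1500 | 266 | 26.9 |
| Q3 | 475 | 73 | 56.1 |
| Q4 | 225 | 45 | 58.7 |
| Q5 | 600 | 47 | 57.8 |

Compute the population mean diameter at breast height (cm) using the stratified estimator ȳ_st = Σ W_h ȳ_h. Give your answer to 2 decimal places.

N = Σ N_h = 3025. Stratum weights W_h = N_h/N.
ȳ_st = (225·41.6 + 1500·26.9 + 475·56.1 + 225·58.7 + 600·57.8) / 3025 = 41.0727

ȳ_st ≈ 41.07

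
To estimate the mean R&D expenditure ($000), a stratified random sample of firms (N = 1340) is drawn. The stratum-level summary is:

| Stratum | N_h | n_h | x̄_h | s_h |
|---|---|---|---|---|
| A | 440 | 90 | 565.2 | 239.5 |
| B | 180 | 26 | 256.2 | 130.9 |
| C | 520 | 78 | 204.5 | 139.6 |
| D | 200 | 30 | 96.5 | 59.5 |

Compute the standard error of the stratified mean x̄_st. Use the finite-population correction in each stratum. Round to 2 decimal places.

V̂(x̄_st) = Σ W_h² (1 − n_h/N_h) s_h²/n_h, with W_h = N_h/N and N = 1340:
  stratum A: (440/1340)²·(1 − 90/440)·239.5²/90 = 54.6613
  stratum B: (180/1340)²·(1 − 26/180)·130.9²/26 = 10.1739
  stratum C: (520/1340)²·(1 − 78/520)·139.6²/78 = 31.981
  stratum D: (200/1340)²·(1 − 30/200)·59.5²/30 = 2.23451
V̂(x̄_st) = 99.0507
SE(x̄_st) = √99.0507 = 9.95242

SE(x̄_st) ≈ 9.95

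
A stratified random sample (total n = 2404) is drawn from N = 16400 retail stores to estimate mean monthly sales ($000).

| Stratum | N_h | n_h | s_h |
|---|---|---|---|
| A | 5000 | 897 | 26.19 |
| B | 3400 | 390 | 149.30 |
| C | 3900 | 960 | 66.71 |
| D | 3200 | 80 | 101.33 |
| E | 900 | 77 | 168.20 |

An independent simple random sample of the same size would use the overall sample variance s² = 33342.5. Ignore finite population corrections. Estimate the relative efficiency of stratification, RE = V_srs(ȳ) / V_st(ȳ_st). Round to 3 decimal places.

RE ≈ 1.579

V̂(ȳ_st) = Σ W_h² s_h²/n_h, with W_h = N_h/N and N = 16400:
  stratum A: (5000/16400)²·26.19²/897 = 0.0710773
  stratum B: (3400/16400)²·149.30²/390 = 2.45655
  stratum C: (3900/16400)²·66.71²/960 = 0.262151
  stratum D: (3200/16400)²·101.33²/80 = 4.88651
  stratum E: (900/16400)²·168.20²/77 = 1.10652
V_st = 8.7828
V_srs = s²/n = 33342.5/2404 = 13.8696
Relative efficiency = V_srs / V_st = 13.8696/8.7828 = 1.5792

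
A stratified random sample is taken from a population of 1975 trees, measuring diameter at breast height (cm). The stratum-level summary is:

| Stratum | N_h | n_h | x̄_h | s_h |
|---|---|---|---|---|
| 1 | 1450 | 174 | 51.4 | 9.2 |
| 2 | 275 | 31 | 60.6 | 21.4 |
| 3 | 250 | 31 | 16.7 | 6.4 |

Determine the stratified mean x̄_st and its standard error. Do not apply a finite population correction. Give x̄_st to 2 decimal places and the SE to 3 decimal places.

x̄_st ≈ 48.29, SE ≈ 0.755

x̄_st = Σ W_h x̄_h = (1450·51.4 + 275·60.6 + 250·16.7)/1975 = 48.28861
V̂(x̄_st) = Σ W_h² s_h²/n_h, with W_h = N_h/N and N = 1975:
  stratum 1: (1450/1975)²·9.2²/174 = 0.262197
  stratum 2: (275/1975)²·21.4²/31 = 0.286416
  stratum 3: (250/1975)²·6.4²/31 = 0.0211711
V̂(x̄_st) = 0.569784
SE(x̄_st) = √0.569784 = 0.754841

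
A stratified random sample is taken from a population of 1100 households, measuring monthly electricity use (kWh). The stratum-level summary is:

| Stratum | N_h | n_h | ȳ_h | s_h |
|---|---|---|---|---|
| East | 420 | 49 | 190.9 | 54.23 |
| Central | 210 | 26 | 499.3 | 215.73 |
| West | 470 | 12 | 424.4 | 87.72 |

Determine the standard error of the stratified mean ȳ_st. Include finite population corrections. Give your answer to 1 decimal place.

SE(ȳ_st) ≈ 13.4

V̂(ȳ_st) = Σ W_h² (1 − n_h/N_h) s_h²/n_h, with W_h = N_h/N and N = 1100:
  stratum East: (420/1100)²·(1 − 49/420)·54.23²/49 = 7.72896
  stratum Central: (210/1100)²·(1 − 26/210)·215.73²/26 = 57.161
  stratum West: (470/1100)²·(1 − 12/470)·87.72²/12 = 114.076
V̂(ȳ_st) = 178.966
SE(ȳ_st) = √178.966 = 13.3778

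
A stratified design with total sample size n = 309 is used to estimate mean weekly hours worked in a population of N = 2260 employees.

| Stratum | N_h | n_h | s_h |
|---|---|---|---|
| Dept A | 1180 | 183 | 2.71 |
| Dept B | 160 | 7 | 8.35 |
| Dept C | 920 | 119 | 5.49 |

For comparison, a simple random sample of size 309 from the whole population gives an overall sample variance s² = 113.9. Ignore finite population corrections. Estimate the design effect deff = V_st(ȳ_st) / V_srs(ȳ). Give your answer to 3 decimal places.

deff ≈ 0.279

V̂(ȳ_st) = Σ W_h² s_h²/n_h, with W_h = N_h/N and N = 2260:
  stratum Dept A: (1180/2260)²·2.71²/183 = 0.0109404
  stratum Dept B: (160/2260)²·8.35²/7 = 0.0499227
  stratum Dept C: (920/2260)²·5.49²/119 = 0.0419717
V_st = 0.102835
V_srs = s²/n = 113.9/309 = 0.368608
deff = V_st / V_srs = 0.102835/0.368608 = 0.2790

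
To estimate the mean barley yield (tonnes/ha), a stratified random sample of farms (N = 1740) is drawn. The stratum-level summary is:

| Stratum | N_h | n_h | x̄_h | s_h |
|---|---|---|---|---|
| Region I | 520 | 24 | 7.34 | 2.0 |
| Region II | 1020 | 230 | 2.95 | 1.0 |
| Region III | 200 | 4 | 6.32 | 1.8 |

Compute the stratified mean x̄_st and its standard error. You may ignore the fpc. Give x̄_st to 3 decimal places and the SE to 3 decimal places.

x̄_st = Σ W_h x̄_h = (520·7.34 + 1020·2.95 + 200·6.32)/1740 = 4.64931
V̂(x̄_st) = Σ W_h² s_h²/n_h, with W_h = N_h/N and N = 1740:
  stratum Region I: (520/1740)²·2.0²/24 = 0.0148853
  stratum Region II: (1020/1740)²·1.0²/230 = 0.00149408
  stratum Region III: (200/1740)²·1.8²/4 = 0.0107015
V̂(x̄_st) = 0.0270809
SE(x̄_st) = √0.0270809 = 0.164563

x̄_st ≈ 4.649, SE ≈ 0.165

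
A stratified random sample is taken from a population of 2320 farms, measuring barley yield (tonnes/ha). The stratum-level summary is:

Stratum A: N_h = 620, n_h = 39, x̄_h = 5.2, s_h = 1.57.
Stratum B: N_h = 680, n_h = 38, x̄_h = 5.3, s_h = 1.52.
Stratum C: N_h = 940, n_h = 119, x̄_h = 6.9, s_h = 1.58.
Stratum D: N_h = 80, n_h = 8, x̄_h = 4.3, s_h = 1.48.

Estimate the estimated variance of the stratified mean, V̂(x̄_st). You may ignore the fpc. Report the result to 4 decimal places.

V̂(x̄_st) = Σ W_h² s_h²/n_h, with W_h = N_h/N and N = 2320:
  stratum A: (620/2320)²·1.57²/39 = 0.0045138
  stratum B: (680/2320)²·1.52²/38 = 0.00522331
  stratum C: (940/2320)²·1.58²/119 = 0.00344387
  stratum D: (80/2320)²·1.48²/8 = 0.000325565
V̂(x̄_st) = 0.0135065

V̂(x̄_st) ≈ 0.0135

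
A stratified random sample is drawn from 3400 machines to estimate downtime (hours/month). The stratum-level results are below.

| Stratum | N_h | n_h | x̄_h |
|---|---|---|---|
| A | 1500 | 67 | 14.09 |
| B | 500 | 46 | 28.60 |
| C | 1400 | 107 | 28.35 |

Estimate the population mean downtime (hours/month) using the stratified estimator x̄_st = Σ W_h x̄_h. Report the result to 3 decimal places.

x̄_st ≈ 22.096

N = Σ N_h = 3400. Stratum weights W_h = N_h/N.
x̄_st = (1500·14.09 + 500·28.60 + 1400·28.35) / 3400 = 22.09559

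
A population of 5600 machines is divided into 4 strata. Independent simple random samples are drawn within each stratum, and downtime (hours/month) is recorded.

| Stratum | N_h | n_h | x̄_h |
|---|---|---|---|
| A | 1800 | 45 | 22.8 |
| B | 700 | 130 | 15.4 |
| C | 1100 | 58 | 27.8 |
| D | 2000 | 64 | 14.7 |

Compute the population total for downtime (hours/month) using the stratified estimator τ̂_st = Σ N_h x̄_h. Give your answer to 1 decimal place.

τ̂_st = Σ N_h x̄_h = 1800·22.8 + 700·15.4 + 1100·27.8 + 2000·14.7 = 111800.0

τ̂_st ≈ 111800.0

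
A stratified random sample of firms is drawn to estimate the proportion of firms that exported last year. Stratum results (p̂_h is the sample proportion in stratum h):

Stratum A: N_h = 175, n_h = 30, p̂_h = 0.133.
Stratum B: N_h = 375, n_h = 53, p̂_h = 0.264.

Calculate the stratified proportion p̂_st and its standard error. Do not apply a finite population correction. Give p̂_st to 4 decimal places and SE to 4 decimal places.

p̂_st ≈ 0.2223, SE ≈ 0.0463

N = 550; stratum weights W_h = N_h/N.
p̂_st = Σ W_h p̂_h = (175·0.133 + 375·0.264)/550 = 0.22232
V̂(p̂_st) = Σ W_h² p̂_h(1−p̂_h)/(n_h−1):
  stratum A: (175/550)²·0.133·0.867/29 = 0.000402553
  stratum B: (375/550)²·0.264·0.736/52 = 0.00173706
V̂(p̂_st) = 0.00213962; SE = √V̂ = 0.046256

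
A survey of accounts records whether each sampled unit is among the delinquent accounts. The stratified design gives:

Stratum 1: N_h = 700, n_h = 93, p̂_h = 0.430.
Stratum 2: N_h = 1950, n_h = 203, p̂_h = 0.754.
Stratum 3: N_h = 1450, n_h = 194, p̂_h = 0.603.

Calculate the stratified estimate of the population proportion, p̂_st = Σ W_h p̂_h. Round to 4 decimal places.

p̂_st ≈ 0.6453

N = 4100; stratum weights W_h = N_h/N.
p̂_st = Σ W_h p̂_h = (700·0.430 + 1950·0.754 + 1450·0.603)/4100 = 0.64528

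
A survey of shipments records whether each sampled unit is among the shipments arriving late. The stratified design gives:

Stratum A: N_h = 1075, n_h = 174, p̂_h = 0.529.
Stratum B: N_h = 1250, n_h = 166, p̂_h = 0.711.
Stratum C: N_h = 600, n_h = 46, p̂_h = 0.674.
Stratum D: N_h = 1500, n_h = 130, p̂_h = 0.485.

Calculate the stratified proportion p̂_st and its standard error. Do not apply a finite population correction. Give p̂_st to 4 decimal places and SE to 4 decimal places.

N = 4425; stratum weights W_h = N_h/N.
p̂_st = Σ W_h p̂_h = (1075·0.529 + 1250·0.711 + 600·0.674 + 1500·0.485)/4425 = 0.58516
V̂(p̂_st) = Σ W_h² p̂_h(1−p̂_h)/(n_h−1):
  stratum A: (1075/4425)²·0.529·0.471/173 = 8.50004e-05
  stratum B: (1250/4425)²·0.711·0.289/165 = 9.9375e-05
  stratum C: (600/4425)²·0.674·0.326/45 = 8.9772e-05
  stratum D: (1500/4425)²·0.485·0.515/129 = 0.000222492
V̂(p̂_st) = 0.00049664; SE = √V̂ = 0.0222854

p̂_st ≈ 0.5852, SE ≈ 0.0223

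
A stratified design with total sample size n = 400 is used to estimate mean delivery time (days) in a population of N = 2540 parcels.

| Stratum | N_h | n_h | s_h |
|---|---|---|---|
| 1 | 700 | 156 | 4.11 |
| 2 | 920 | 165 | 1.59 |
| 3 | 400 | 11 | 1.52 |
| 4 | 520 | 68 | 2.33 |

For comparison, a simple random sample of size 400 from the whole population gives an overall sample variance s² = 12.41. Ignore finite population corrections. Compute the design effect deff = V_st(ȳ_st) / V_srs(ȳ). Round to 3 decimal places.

V̂(ȳ_st) = Σ W_h² s_h²/n_h, with W_h = N_h/N and N = 2540:
  stratum 1: (700/2540)²·4.11²/156 = 0.00822409
  stratum 2: (920/2540)²·1.59²/165 = 0.0020101
  stratum 3: (400/2540)²·1.52²/11 = 0.00520891
  stratum 4: (520/2540)²·2.33²/68 = 0.00334613
V_st = 0.0187892
V_srs = s²/n = 12.41/400 = 0.031025
deff = V_st / V_srs = 0.0187892/0.031025 = 0.6056

deff ≈ 0.606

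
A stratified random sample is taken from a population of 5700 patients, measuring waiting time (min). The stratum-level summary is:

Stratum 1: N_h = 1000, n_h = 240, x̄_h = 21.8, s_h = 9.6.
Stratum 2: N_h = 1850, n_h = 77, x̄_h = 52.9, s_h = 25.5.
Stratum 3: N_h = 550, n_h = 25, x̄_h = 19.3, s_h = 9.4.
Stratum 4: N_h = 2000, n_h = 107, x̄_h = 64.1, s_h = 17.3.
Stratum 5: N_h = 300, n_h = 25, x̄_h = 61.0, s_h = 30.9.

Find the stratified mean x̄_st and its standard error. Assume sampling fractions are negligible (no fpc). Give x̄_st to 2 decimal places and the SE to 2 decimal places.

x̄_st ≈ 48.56, SE ≈ 1.18

x̄_st = Σ W_h x̄_h = (1000·21.8 + 1850·52.9 + 550·19.3 + 2000·64.1 + 300·61.0)/5700 = 48.55789
V̂(x̄_st) = Σ W_h² s_h²/n_h, with W_h = N_h/N and N = 5700:
  stratum 1: (1000/5700)²·9.6²/240 = 0.011819
  stratum 2: (1850/5700)²·25.5²/77 = 0.889577
  stratum 3: (550/5700)²·9.4²/25 = 0.0329072
  stratum 4: (2000/5700)²·17.3²/107 = 0.344365
  stratum 5: (300/5700)²·30.9²/25 = 0.105796
V̂(x̄_st) = 1.38446
SE(x̄_st) = √1.38446 = 1.17663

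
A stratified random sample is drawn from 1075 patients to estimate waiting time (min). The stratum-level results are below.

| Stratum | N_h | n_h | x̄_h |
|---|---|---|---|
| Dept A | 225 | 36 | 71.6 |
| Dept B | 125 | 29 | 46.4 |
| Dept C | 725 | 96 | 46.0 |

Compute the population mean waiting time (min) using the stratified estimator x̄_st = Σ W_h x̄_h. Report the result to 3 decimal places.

N = Σ N_h = 1075. Stratum weights W_h = N_h/N.
x̄_st = (225·71.6 + 125·46.4 + 725·46.0) / 1075 = 51.40465

x̄_st ≈ 51.405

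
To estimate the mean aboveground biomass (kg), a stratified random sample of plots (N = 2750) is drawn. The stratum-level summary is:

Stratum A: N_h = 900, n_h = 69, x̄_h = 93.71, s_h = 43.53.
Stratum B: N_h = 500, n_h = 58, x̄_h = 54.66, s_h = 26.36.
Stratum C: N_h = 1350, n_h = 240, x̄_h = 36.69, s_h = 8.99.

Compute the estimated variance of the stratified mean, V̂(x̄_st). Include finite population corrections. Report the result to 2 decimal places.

V̂(x̄_st) ≈ 3.13

V̂(x̄_st) = Σ W_h² (1 − n_h/N_h) s_h²/n_h, with W_h = N_h/N and N = 2750:
  stratum A: (900/2750)²·(1 − 69/900)·43.53²/69 = 2.71585
  stratum B: (500/2750)²·(1 − 58/500)·26.36²/58 = 0.350098
  stratum C: (1350/2750)²·(1 − 240/1350)·8.99²/240 = 0.0667267
V̂(x̄_st) = 3.13268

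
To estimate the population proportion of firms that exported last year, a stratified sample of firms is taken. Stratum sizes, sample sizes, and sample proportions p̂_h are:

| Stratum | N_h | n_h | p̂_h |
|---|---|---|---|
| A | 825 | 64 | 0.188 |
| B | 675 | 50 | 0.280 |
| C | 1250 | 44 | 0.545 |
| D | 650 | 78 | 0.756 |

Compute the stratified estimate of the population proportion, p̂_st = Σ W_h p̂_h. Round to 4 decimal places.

p̂_st ≈ 0.4461

N = 3400; stratum weights W_h = N_h/N.
p̂_st = Σ W_h p̂_h = (825·0.188 + 675·0.280 + 1250·0.545 + 650·0.756)/3400 = 0.44610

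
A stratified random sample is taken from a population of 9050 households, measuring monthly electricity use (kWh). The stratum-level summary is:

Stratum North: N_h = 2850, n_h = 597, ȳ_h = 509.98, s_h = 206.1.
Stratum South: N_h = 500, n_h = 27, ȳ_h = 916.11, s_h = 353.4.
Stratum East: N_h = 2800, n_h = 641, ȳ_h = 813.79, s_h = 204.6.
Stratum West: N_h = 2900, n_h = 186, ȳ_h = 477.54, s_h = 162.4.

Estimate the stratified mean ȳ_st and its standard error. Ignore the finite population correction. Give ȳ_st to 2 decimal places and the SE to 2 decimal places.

ȳ_st ≈ 616.02, SE ≈ 6.48

ȳ_st = Σ W_h ȳ_h = (2850·509.98 + 500·916.11 + 2800·813.79 + 2900·477.54)/9050 = 616.01945
V̂(ȳ_st) = Σ W_h² s_h²/n_h, with W_h = N_h/N and N = 9050:
  stratum North: (2850/9050)²·206.1²/597 = 7.05625
  stratum South: (500/9050)²·353.4²/27 = 14.1193
  stratum East: (2800/9050)²·204.6²/641 = 6.25133
  stratum West: (2900/9050)²·162.4²/186 = 14.5599
V̂(ȳ_st) = 41.9867
SE(ȳ_st) = √41.9867 = 6.47972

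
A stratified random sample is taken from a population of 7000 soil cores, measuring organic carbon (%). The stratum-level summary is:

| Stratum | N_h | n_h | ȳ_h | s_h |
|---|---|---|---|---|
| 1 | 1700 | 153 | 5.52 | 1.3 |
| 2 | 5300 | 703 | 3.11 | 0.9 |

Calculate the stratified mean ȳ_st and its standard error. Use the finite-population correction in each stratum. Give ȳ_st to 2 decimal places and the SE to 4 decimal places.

ȳ_st = Σ W_h ȳ_h = (1700·5.52 + 5300·3.11)/7000 = 3.69529
V̂(ȳ_st) = Σ W_h² (1 − n_h/N_h) s_h²/n_h, with W_h = N_h/N and N = 7000:
  stratum 1: (1700/7000)²·(1 − 153/1700)·1.3²/153 = 0.000592841
  stratum 2: (5300/7000)²·(1 − 703/5300)·0.9²/703 = 0.000572907
V̂(ȳ_st) = 0.00116575
SE(ȳ_st) = √0.00116575 = 0.0341431

ȳ_st ≈ 3.70, SE ≈ 0.0341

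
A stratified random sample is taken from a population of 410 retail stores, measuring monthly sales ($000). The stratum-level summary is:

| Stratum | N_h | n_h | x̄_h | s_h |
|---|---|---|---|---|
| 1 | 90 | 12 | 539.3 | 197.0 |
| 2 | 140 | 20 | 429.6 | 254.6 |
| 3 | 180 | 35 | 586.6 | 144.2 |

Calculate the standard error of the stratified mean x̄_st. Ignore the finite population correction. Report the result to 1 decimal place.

V̂(x̄_st) = Σ W_h² s_h²/n_h, with W_h = N_h/N and N = 410:
  stratum 1: (90/410)²·197.0²/12 = 155.836
  stratum 2: (140/410)²·254.6²/20 = 377.898
  stratum 3: (180/410)²·144.2²/35 = 114.509
V̂(x̄_st) = 648.244
SE(x̄_st) = √648.244 = 25.4606

SE(x̄_st) ≈ 25.5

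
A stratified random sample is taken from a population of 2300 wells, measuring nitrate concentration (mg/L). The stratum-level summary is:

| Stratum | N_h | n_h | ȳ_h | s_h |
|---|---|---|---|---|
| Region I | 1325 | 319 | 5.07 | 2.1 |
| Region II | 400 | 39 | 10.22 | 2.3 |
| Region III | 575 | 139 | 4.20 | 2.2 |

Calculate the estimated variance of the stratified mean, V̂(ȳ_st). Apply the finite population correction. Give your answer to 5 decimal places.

V̂(ȳ_st) = Σ W_h² (1 − n_h/N_h) s_h²/n_h, with W_h = N_h/N and N = 2300:
  stratum Region I: (1325/2300)²·(1 − 319/1325)·2.1²/319 = 0.00348342
  stratum Region II: (400/2300)²·(1 − 39/400)·2.3²/39 = 0.00370256
  stratum Region III: (575/2300)²·(1 − 139/575)·2.2²/139 = 0.00165017
V̂(ȳ_st) = 0.00883616

V̂(ȳ_st) ≈ 0.00884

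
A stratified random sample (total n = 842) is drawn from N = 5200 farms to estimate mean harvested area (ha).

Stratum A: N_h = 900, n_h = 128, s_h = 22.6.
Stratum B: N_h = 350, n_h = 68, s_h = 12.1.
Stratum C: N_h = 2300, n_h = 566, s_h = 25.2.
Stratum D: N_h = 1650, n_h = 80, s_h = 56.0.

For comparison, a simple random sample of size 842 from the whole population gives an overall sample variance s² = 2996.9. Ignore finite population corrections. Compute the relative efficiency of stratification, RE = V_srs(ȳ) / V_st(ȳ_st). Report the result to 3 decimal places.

V̂(ȳ_st) = Σ W_h² s_h²/n_h, with W_h = N_h/N and N = 5200:
  stratum A: (900/5200)²·22.6²/128 = 0.119532
  stratum B: (350/5200)²·12.1²/68 = 0.00975419
  stratum C: (2300/5200)²·25.2²/566 = 0.2195
  stratum D: (1650/5200)²·56.0²/80 = 3.94682
V_st = 4.29561
V_srs = s²/n = 2996.9/842 = 3.55926
Relative efficiency = V_srs / V_st = 3.55926/4.29561 = 0.8286

RE ≈ 0.829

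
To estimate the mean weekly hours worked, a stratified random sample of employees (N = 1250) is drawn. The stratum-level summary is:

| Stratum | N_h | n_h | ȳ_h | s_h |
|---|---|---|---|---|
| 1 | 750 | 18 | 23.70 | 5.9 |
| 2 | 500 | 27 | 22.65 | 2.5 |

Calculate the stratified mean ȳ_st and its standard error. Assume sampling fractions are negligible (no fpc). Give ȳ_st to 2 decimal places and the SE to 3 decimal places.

ȳ_st ≈ 23.28, SE ≈ 0.856

ȳ_st = Σ W_h ȳ_h = (750·23.70 + 500·22.65)/1250 = 23.28000
V̂(ȳ_st) = Σ W_h² s_h²/n_h, with W_h = N_h/N and N = 1250:
  stratum 1: (750/1250)²·5.9²/18 = 0.6962
  stratum 2: (500/1250)²·2.5²/27 = 0.037037
V̂(ȳ_st) = 0.733237
SE(ȳ_st) = √0.733237 = 0.856293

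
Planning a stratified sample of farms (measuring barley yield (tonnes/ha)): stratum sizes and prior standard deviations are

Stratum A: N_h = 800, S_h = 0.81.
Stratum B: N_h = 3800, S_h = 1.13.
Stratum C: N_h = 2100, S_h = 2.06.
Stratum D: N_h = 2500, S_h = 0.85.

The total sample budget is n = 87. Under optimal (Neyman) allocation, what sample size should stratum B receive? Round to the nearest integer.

Neyman allocation: n_h = n · N_h S_h / Σ N_i S_i, with n = 87.
  stratum A: N_h·S_h = 800·0.81 = 648.00
  stratum B: N_h·S_h = 3800·1.13 = 4294.00
  stratum C: N_h·S_h = 2100·2.06 = 4326.00
  stratum D: N_h·S_h = 2500·0.85 = 2125.00
Σ N_h S_h = 11393.00
n for stratum B = 87·4294.00/11393.00 = 32.790 → 33

33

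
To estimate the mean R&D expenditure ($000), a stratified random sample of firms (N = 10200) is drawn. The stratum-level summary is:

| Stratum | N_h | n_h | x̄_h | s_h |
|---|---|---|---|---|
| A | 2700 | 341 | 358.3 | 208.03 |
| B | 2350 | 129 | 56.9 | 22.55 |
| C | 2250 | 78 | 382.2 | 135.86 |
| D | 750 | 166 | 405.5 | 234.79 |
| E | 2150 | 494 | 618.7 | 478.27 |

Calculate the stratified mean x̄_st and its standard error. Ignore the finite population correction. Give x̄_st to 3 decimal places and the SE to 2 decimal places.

x̄_st ≈ 352.491, SE ≈ 6.56

x̄_st = Σ W_h x̄_h = (2700·358.3 + 2350·56.9 + 2250·382.2 + 750·405.5 + 2150·618.7)/10200 = 352.49069
V̂(x̄_st) = Σ W_h² s_h²/n_h, with W_h = N_h/N and N = 10200:
  stratum A: (2700/10200)²·208.03²/341 = 8.89252
  stratum B: (2350/10200)²·22.55²/129 = 0.209237
  stratum C: (2250/10200)²·135.86²/78 = 11.5147
  stratum D: (750/10200)²·234.79²/166 = 1.79545
  stratum E: (2150/10200)²·478.27²/494 = 20.5729
V̂(x̄_st) = 42.9848
SE(x̄_st) = √42.9848 = 6.55628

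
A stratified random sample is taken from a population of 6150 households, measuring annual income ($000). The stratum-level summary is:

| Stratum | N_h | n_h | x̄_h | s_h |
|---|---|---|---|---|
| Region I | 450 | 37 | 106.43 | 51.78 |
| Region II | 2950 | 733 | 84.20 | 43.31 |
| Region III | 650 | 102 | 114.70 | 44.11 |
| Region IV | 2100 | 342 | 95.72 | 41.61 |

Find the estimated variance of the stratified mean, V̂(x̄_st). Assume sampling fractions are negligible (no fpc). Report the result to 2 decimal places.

V̂(x̄_st) ≈ 1.78

V̂(x̄_st) = Σ W_h² s_h²/n_h, with W_h = N_h/N and N = 6150:
  stratum Region I: (450/6150)²·51.78²/37 = 0.387969
  stratum Region II: (2950/6150)²·43.31²/733 = 0.588798
  stratum Region III: (650/6150)²·44.11²/102 = 0.213084
  stratum Region IV: (2100/6150)²·41.61²/342 = 0.590279
V̂(x̄_st) = 1.78013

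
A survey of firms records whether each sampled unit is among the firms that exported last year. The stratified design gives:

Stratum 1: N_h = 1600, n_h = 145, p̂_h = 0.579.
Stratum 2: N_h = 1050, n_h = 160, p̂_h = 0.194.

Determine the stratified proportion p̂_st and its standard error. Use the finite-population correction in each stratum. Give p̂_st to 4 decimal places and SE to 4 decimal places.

p̂_st ≈ 0.4265, SE ≈ 0.0263

N = 2650; stratum weights W_h = N_h/N.
p̂_st = Σ W_h p̂_h = (1600·0.579 + 1050·0.194)/2650 = 0.42645
V̂(p̂_st) = Σ W_h² (1 − n_h/N_h) p̂_h(1−p̂_h)/(n_h−1):
  stratum 1: (1600/2650)²·(1 − 145/1600)·0.579·0.421/144 = 0.000561163
  stratum 2: (1050/2650)²·(1 − 160/1050)·0.194·0.806/159 = 0.000130866
V̂(p̂_st) = 0.00069203; SE = √V̂ = 0.0263065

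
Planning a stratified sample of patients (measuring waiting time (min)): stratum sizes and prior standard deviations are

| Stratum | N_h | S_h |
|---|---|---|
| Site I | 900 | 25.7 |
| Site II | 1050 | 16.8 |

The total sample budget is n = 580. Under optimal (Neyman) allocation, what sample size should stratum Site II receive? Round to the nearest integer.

Neyman allocation: n_h = n · N_h S_h / Σ N_i S_i, with n = 580.
  stratum Site I: N_h·S_h = 900·25.7 = 23130.00
  stratum Site II: N_h·S_h = 1050·16.8 = 17640.00
Σ N_h S_h = 40770.00
n for stratum Site II = 580·17640.00/40770.00 = 250.949 → 251

251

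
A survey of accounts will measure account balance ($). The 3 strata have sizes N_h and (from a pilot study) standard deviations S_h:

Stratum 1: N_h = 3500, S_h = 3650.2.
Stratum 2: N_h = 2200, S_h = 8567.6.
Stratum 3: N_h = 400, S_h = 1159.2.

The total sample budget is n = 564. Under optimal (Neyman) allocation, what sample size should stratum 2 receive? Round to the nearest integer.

Neyman allocation: n_h = n · N_h S_h / Σ N_i S_i, with n = 564.
  stratum 1: N_h·S_h = 3500·3650.2 = 12775700.00
  stratum 2: N_h·S_h = 2200·8567.6 = 18848720.00
  stratum 3: N_h·S_h = 400·1159.2 = 463680.00
Σ N_h S_h = 32088100.00
n for stratum 2 = 564·18848720.00/32088100.00 = 331.297 → 331

331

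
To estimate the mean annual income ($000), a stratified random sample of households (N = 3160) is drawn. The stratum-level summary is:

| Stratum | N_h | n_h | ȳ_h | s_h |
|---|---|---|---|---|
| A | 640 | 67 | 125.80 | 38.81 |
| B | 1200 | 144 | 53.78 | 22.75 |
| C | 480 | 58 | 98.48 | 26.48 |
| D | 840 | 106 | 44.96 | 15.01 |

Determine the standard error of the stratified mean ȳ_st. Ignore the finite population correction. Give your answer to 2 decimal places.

V̂(ȳ_st) = Σ W_h² s_h²/n_h, with W_h = N_h/N and N = 3160:
  stratum A: (640/3160)²·38.81²/67 = 0.922143
  stratum B: (1200/3160)²·22.75²/144 = 0.518309
  stratum C: (480/3160)²·26.48²/58 = 0.278944
  stratum D: (840/3160)²·15.01²/106 = 0.15019
V̂(ȳ_st) = 1.86958
SE(ȳ_st) = √1.86958 = 1.36733

SE(ȳ_st) ≈ 1.37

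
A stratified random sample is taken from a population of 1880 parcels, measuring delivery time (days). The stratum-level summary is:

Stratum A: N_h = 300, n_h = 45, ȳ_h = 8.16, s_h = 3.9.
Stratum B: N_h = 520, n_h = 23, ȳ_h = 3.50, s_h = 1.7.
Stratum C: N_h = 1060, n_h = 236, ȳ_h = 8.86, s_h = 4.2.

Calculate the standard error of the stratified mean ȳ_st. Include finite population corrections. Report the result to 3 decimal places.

V̂(ȳ_st) = Σ W_h² (1 − n_h/N_h) s_h²/n_h, with W_h = N_h/N and N = 1880:
  stratum A: (300/1880)²·(1 − 45/300)·3.9²/45 = 0.00731581
  stratum B: (520/1880)²·(1 − 23/520)·1.7²/23 = 0.00918785
  stratum C: (1060/1880)²·(1 − 236/1060)·4.2²/236 = 0.0184716
V̂(ȳ_st) = 0.0349752
SE(ȳ_st) = √0.0349752 = 0.187017

SE(ȳ_st) ≈ 0.187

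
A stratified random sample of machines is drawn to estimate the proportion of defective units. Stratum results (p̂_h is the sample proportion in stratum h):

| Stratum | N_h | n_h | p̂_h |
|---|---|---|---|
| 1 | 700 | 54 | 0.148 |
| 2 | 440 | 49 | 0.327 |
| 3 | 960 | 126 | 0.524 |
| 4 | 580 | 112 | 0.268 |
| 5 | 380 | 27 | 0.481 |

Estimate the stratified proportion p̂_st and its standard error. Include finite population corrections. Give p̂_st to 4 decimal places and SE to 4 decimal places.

N = 3060; stratum weights W_h = N_h/N.
p̂_st = Σ W_h p̂_h = (700·0.148 + 440·0.327 + 960·0.524 + 580·0.268 + 380·0.481)/3060 = 0.35580
V̂(p̂_st) = Σ W_h² (1 − n_h/N_h) p̂_h(1−p̂_h)/(n_h−1):
  stratum 1: (700/3060)²·(1 − 54/700)·0.148·0.852/53 = 0.000114898
  stratum 2: (440/3060)²·(1 − 49/440)·0.327·0.673/48 = 8.4238e-05
  stratum 3: (960/3060)²·(1 − 126/960)·0.524·0.476/125 = 0.000170617
  stratum 4: (580/3060)²·(1 − 112/580)·0.268·0.732/111 = 5.12335e-05
  stratum 5: (380/3060)²·(1 − 27/380)·0.481·0.519/26 = 0.000137548
V̂(p̂_st) = 0.000558535; SE = √V̂ = 0.0236333

p̂_st ≈ 0.3558, SE ≈ 0.0236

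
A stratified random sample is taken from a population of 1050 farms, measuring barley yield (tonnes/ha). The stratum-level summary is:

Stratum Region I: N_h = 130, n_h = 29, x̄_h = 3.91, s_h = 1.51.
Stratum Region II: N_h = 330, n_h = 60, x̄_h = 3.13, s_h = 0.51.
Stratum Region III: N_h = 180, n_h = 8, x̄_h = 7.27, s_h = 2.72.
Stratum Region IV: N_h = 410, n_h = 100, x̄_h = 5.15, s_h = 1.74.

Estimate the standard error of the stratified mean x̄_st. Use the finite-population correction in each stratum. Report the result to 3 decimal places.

V̂(x̄_st) = Σ W_h² (1 − n_h/N_h) s_h²/n_h, with W_h = N_h/N and N = 1050:
  stratum Region I: (130/1050)²·(1 − 29/130)·1.51²/29 = 0.000936358
  stratum Region II: (330/1050)²·(1 − 60/330)·0.51²/60 = 0.000350339
  stratum Region III: (180/1050)²·(1 − 8/180)·2.72²/8 = 0.0259699
  stratum Region IV: (410/1050)²·(1 − 100/410)·1.74²/100 = 0.00349032
V̂(x̄_st) = 0.0307469
SE(x̄_st) = √0.0307469 = 0.175348

SE(x̄_st) ≈ 0.175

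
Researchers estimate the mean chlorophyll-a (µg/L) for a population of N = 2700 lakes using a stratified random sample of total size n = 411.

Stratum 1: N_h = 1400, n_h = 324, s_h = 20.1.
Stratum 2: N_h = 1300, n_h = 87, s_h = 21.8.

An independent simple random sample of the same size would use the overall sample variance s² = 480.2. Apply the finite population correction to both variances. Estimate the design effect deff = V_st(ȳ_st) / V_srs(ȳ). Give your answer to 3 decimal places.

deff ≈ 1.453

V̂(ȳ_st) = Σ W_h² (1 − n_h/N_h) s_h²/n_h, with W_h = N_h/N and N = 2700:
  stratum 1: (1400/2700)²·(1 − 324/1400)·20.1²/324 = 0.257668
  stratum 2: (1300/2700)²·(1 − 87/1300)·21.8²/87 = 1.1816
V_st = 1.43927
V_srs = (1 − 411/2700)·480.2/411 = 0.990518
deff = V_st / V_srs = 1.43927/0.990518 = 1.4530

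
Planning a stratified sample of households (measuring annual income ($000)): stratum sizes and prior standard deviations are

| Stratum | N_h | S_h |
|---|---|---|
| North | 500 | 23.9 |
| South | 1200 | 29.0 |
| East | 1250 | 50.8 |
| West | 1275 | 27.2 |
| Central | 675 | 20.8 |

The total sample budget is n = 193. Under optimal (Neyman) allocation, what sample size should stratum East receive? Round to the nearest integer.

77

Neyman allocation: n_h = n · N_h S_h / Σ N_i S_i, with n = 193.
  stratum North: N_h·S_h = 500·23.9 = 11950.00
  stratum South: N_h·S_h = 1200·29.0 = 34800.00
  stratum East: N_h·S_h = 1250·50.8 = 63500.00
  stratum West: N_h·S_h = 1275·27.2 = 34680.00
  stratum Central: N_h·S_h = 675·20.8 = 14040.00
Σ N_h S_h = 158970.00
n for stratum East = 193·63500.00/158970.00 = 77.093 → 77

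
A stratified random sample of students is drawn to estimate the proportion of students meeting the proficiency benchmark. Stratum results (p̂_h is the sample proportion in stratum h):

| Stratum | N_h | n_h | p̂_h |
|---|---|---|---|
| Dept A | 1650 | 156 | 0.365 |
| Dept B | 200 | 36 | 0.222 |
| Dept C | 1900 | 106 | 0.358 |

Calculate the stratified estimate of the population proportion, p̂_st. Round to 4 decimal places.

N = 3750; stratum weights W_h = N_h/N.
p̂_st = Σ W_h p̂_h = (1650·0.365 + 200·0.222 + 1900·0.358)/3750 = 0.35383

p̂_st ≈ 0.3538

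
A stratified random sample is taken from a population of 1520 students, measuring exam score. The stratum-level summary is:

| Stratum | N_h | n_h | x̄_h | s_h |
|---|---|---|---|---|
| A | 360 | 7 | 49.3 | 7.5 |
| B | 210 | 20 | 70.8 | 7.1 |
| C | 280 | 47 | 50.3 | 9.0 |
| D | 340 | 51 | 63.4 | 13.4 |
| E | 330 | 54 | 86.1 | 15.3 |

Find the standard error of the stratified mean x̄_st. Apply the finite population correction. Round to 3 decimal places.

SE(x̄_st) ≈ 0.925

V̂(x̄_st) = Σ W_h² (1 − n_h/N_h) s_h²/n_h, with W_h = N_h/N and N = 1520:
  stratum A: (360/1520)²·(1 − 7/360)·7.5²/7 = 0.441992
  stratum B: (210/1520)²·(1 − 20/210)·7.1²/20 = 0.0435284
  stratum C: (280/1520)²·(1 − 47/280)·9.0²/47 = 0.0486647
  stratum D: (340/1520)²·(1 − 51/340)·13.4²/51 = 0.149737
  stratum E: (330/1520)²·(1 − 54/330)·15.3²/54 = 0.170893
V̂(x̄_st) = 0.854815
SE(x̄_st) = √0.854815 = 0.924562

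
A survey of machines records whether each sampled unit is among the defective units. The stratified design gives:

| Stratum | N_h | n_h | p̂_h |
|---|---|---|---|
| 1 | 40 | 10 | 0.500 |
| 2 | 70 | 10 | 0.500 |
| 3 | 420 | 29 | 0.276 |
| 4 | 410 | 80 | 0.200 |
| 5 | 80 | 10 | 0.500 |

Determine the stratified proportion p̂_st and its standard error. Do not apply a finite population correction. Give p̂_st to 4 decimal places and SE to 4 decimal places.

p̂_st ≈ 0.2872, SE ≈ 0.0434

N = 1020; stratum weights W_h = N_h/N.
p̂_st = Σ W_h p̂_h = (40·0.500 + 70·0.500 + 420·0.276 + 410·0.200 + 80·0.500)/1020 = 0.28718
V̂(p̂_st) = Σ W_h² p̂_h(1−p̂_h)/(n_h−1):
  stratum 1: (40/1020)²·0.500·0.500/9 = 4.27186e-05
  stratum 2: (70/1020)²·0.500·0.500/9 = 0.000130826
  stratum 3: (420/1020)²·0.276·0.724/28 = 0.00121001
  stratum 4: (410/1020)²·0.200·0.800/79 = 0.000327235
  stratum 5: (80/1020)²·0.500·0.500/9 = 0.000170874
V̂(p̂_st) = 0.00188166; SE = √V̂ = 0.0433781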